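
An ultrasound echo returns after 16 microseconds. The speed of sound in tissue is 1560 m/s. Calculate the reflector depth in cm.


depth = c * t / 2
t = 16 us = 1.6000e-05 s
depth = 1560 * 1.6000e-05 / 2
depth = 0.01248 m = 1.248 cm


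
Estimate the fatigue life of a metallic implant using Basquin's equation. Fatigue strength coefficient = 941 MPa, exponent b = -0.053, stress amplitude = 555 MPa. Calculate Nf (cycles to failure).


sigma_a = sigma_f' * (2Nf)^b
2Nf = (sigma_a/sigma_f')^(1/b)
2Nf = (555/941)^(1/-0.053)
2Nf = 21200.773
Nf = 1.06e+04


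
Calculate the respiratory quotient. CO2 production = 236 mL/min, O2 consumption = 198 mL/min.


RQ = VCO2 / VO2
RQ = 236 / 198
RQ = 1.192


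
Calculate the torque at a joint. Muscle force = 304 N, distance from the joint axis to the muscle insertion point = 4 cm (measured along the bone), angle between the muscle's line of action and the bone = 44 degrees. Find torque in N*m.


Torque = F * d * sin(theta)   (moment arm = d*sin(theta))
d = 4 cm = 0.04 m
Torque = 304 * 0.04 * sin(44)
Torque = 8.447 N*m


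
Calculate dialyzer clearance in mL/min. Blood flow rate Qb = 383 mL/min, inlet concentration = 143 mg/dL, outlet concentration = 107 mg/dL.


K = Qb * (Cb_in - Cb_out) / Cb_in
K = 383 * (143 - 107) / 143
K = 96.42 mL/min


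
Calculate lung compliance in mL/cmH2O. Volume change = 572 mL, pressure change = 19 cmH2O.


C = dV / dP
C = 572 / 19
C = 30.11 mL/cmH2O


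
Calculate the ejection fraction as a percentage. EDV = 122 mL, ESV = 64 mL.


SV = EDV - ESV = 122 - 64 = 58 mL
EF = SV/EDV * 100 = 58/122 * 100
EF = 47.54%


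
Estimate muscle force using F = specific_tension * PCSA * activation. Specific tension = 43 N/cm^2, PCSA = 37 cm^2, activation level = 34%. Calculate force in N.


F = sigma * PCSA * activation
F = 43 * 37 * 0.34
F = 540.9 N


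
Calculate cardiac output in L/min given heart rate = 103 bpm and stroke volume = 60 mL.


CO = HR * SV
CO = 103 * 60 / 1000
CO = 6.18 L/min


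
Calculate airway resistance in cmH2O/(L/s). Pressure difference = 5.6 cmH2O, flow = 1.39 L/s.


R = dP / flow
R = 5.6 / 1.39
R = 4.029 cmH2O/(L/s)


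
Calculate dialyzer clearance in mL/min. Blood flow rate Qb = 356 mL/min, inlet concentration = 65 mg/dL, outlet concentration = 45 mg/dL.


K = Qb * (Cb_in - Cb_out) / Cb_in
K = 356 * (65 - 45) / 65
K = 109.5 mL/min


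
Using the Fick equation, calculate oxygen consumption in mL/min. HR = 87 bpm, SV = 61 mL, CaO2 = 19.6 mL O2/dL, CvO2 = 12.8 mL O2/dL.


CO = HR*SV = 87*61/1000 = 5.307 L/min
a-v O2 diff = 19.6 - 12.8 = 6.8 mL/dL
VO2 = CO * (CaO2-CvO2) * 10 dL/L
VO2 = 5.307 * 6.8 * 10
VO2 = 360.9 mL/min


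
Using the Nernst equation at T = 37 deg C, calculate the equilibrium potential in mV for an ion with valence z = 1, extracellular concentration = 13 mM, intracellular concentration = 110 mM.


E = (RT/(zF)) * ln(C_out/C_in)
T = 37 + 273.15 = 310.15 K
E = (8.314 * 310.15 / (1 * 96485)) * ln(13/110)
E = -57.07 mV


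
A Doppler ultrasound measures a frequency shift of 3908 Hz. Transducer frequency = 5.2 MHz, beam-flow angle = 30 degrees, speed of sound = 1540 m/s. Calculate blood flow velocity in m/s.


v = fd * c / (2 * f0 * cos(theta))
v = 3908 * 1540 / (2 * 5.2000e+06 * cos(30))
v = 0.6682 m/s


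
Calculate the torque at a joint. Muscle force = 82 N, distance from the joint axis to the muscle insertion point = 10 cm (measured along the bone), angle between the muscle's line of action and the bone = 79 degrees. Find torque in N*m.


Torque = F * d * sin(theta)   (moment arm = d*sin(theta))
d = 10 cm = 0.1 m
Torque = 82 * 0.1 * sin(79)
Torque = 8.049 N*m


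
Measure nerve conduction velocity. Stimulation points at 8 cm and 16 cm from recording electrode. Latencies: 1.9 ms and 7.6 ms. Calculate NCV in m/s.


Distance = (16 - 8) / 100 = 0.08 m
dt = (7.6 - 1.9) / 1000 = 0.0057 s
NCV = dist / dt = 14.04 m/s


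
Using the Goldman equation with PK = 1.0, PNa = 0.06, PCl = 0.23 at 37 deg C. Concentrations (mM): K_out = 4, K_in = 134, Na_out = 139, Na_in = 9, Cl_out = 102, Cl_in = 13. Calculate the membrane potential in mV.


Vm = (RT/F)*ln((PK*Ko + PNa*Nao + PCl*Cli)/(PK*Ki + PNa*Nai + PCl*Clo))
Numer = 15.33, Denom = 158
Vm = -62.34 mV


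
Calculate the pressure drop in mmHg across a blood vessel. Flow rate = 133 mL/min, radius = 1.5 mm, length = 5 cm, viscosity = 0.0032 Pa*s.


dP = 8*mu*L*Q / (pi*r^4)
Q = 133 mL/min = 2.21667e-06 m^3/s
dP = 178.401 Pa = 178.401 / 133.322 mmHg = 1.338 mmHg


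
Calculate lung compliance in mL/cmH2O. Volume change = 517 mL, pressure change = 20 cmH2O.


C = dV / dP
C = 517 / 20
C = 25.85 mL/cmH2O


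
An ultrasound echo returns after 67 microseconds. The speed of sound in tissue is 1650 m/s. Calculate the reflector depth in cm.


depth = c * t / 2
t = 67 us = 6.7000e-05 s
depth = 1650 * 6.7000e-05 / 2
depth = 0.055275 m = 5.5275 cm


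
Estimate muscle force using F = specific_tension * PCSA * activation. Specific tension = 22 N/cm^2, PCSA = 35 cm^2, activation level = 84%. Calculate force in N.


F = sigma * PCSA * activation
F = 22 * 35 * 0.84
F = 646.8 N


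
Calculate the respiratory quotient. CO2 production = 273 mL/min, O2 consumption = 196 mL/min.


RQ = VCO2 / VO2
RQ = 273 / 196
RQ = 1.393


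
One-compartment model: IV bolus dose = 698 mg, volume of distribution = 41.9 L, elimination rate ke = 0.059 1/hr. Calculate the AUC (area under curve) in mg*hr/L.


C0 = Dose/Vd = 698/41.9 = 16.6587 mg/L
AUC = C0/ke = 16.6587/0.059
AUC = 282.4 mg*hr/L


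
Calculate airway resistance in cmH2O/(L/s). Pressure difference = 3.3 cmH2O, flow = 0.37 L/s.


R = dP / flow
R = 3.3 / 0.37
R = 8.919 cmH2O/(L/s)


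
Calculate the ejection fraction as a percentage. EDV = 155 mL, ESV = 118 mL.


SV = EDV - ESV = 155 - 118 = 37 mL
EF = SV/EDV * 100 = 37/155 * 100
EF = 23.87%


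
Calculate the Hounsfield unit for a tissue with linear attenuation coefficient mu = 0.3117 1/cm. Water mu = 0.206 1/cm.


HU = ((mu_tissue - mu_water) / mu_water) * 1000
HU = ((0.3117 - 0.206) / 0.206) * 1000
HU = 513.1


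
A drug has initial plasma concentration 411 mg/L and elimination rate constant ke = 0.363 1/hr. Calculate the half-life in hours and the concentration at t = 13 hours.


t_half = ln(2) / ke = 0.693147 / 0.363 = 1.909 hr
C(t) = C0 * exp(-ke*t) = 411 * exp(-0.363*13)
C(13) = 3.668 mg/L


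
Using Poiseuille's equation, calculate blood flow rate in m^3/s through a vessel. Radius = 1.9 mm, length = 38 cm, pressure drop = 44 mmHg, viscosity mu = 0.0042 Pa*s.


Q = pi*r^4*dP / (8*mu*L)
r = 0.0019 m, L = 0.38 m
dP = 44 mmHg = 5866.168 Pa
Q = 1.8810e-05 m^3/s


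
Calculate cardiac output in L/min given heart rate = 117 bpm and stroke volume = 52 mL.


CO = HR * SV
CO = 117 * 52 / 1000
CO = 6.084 L/min


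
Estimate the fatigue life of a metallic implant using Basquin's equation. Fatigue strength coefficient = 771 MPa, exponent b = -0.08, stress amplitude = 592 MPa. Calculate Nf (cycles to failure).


sigma_a = sigma_f' * (2Nf)^b
2Nf = (sigma_a/sigma_f')^(1/b)
2Nf = (592/771)^(1/-0.08)
2Nf = 27.174302
Nf = 13.59


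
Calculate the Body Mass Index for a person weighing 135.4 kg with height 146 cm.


BMI = weight / height^2
height = 146 cm = 1.46 m
BMI = 135.4 / 1.46^2
BMI = 63.52 kg/m^2


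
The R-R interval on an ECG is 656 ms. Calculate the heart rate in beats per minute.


HR = 60 / RR_interval(s)
RR = 656 ms = 0.656 s
HR = 60 / 0.656 = 91.46 bpm


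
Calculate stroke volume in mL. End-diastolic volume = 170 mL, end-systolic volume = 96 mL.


SV = EDV - ESV
SV = 170 - 96
SV = 74 mL


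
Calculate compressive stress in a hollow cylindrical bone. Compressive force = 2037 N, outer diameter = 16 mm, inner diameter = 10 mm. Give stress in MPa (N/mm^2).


A = pi*(r_o^2 - r_i^2)
r_o = 8 mm, r_i = 5 mm
A = 122.522 mm^2
sigma = F/A = 2037 / 122.522
sigma = 16.63 MPa


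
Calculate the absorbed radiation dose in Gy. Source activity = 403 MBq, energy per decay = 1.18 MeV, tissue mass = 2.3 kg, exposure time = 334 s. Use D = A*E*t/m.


A = 403 MBq = 4.0300e+08 Bq
E = 1.18 MeV = 1.89036e-13 J
D = A*E*t/m = 4.0300e+08*1.89036e-13*334/2.3
D = 0.01106 Gy


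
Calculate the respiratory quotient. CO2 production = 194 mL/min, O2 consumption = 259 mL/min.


RQ = VCO2 / VO2
RQ = 194 / 259
RQ = 0.749


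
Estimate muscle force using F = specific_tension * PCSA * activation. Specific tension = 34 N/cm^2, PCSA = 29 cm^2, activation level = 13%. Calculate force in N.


F = sigma * PCSA * activation
F = 34 * 29 * 0.13
F = 128.2 N


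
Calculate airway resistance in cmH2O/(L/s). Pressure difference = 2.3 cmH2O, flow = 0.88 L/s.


R = dP / flow
R = 2.3 / 0.88
R = 2.614 cmH2O/(L/s)


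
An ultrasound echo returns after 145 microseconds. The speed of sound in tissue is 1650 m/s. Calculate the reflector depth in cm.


depth = c * t / 2
t = 145 us = 1.4500e-04 s
depth = 1650 * 1.4500e-04 / 2
depth = 0.119625 m = 11.9625 cm


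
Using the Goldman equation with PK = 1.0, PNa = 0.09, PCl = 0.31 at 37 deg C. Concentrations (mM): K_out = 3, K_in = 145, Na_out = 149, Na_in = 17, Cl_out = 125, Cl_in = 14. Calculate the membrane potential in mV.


Vm = (RT/F)*ln((PK*Ko + PNa*Nao + PCl*Cli)/(PK*Ki + PNa*Nai + PCl*Clo))
Numer = 20.75, Denom = 185.28
Vm = -58.51 mV


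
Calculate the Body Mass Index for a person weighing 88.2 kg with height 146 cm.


BMI = weight / height^2
height = 146 cm = 1.46 m
BMI = 88.2 / 1.46^2
BMI = 41.38 kg/m^2


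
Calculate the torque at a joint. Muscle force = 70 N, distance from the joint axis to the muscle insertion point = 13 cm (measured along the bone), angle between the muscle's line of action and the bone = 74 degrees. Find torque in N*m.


Torque = F * d * sin(theta)   (moment arm = d*sin(theta))
d = 13 cm = 0.13 m
Torque = 70 * 0.13 * sin(74)
Torque = 8.747 N*m


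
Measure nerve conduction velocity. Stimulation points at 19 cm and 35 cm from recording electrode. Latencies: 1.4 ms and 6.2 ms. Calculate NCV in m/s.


Distance = (35 - 19) / 100 = 0.16 m
dt = (6.2 - 1.4) / 1000 = 0.0048 s
NCV = dist / dt = 33.33 m/s


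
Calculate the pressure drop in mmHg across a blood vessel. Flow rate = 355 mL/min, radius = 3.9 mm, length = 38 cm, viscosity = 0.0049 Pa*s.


dP = 8*mu*L*Q / (pi*r^4)
Q = 355 mL/min = 5.91667e-06 m^3/s
dP = 121.266 Pa = 121.266 / 133.322 mmHg = 0.9096 mmHg


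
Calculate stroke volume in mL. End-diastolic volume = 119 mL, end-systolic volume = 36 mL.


SV = EDV - ESV
SV = 119 - 36
SV = 83 mL


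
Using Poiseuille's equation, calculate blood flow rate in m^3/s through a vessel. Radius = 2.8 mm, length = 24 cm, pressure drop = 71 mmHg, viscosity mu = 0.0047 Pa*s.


Q = pi*r^4*dP / (8*mu*L)
r = 0.0028 m, L = 0.24 m
dP = 71 mmHg = 9465.862 Pa
Q = 2.0256e-04 m^3/s


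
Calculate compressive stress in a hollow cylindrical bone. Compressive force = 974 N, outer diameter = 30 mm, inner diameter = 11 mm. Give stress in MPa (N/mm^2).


A = pi*(r_o^2 - r_i^2)
r_o = 15 mm, r_i = 5.5 mm
A = 611.825 mm^2
sigma = F/A = 974 / 611.825
sigma = 1.592 MPa


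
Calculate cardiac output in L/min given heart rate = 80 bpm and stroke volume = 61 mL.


CO = HR * SV
CO = 80 * 61 / 1000
CO = 4.88 L/min


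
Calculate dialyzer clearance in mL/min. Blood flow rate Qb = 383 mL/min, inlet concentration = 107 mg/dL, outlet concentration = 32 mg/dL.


K = Qb * (Cb_in - Cb_out) / Cb_in
K = 383 * (107 - 32) / 107
K = 268.5 mL/min


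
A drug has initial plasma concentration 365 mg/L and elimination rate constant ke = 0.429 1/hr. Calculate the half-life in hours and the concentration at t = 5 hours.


t_half = ln(2) / ke = 0.693147 / 0.429 = 1.616 hr
C(t) = C0 * exp(-ke*t) = 365 * exp(-0.429*5)
C(5) = 42.73 mg/L


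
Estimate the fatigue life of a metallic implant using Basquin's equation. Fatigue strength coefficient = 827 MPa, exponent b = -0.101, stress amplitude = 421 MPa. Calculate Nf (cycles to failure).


sigma_a = sigma_f' * (2Nf)^b
2Nf = (sigma_a/sigma_f')^(1/b)
2Nf = (421/827)^(1/-0.101)
2Nf = 800.20658
Nf = 400.1


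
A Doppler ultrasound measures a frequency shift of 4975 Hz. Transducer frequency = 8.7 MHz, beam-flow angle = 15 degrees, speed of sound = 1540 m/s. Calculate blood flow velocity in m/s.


v = fd * c / (2 * f0 * cos(theta))
v = 4975 * 1540 / (2 * 8.7000e+06 * cos(15))
v = 0.4558 m/s


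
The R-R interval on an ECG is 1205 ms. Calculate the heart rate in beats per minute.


HR = 60 / RR_interval(s)
RR = 1205 ms = 1.205 s
HR = 60 / 1.205 = 49.79 bpm


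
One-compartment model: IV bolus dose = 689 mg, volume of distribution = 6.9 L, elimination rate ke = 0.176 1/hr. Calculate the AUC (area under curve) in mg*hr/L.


C0 = Dose/Vd = 689/6.9 = 99.8551 mg/L
AUC = C0/ke = 99.8551/0.176
AUC = 567.4 mg*hr/L


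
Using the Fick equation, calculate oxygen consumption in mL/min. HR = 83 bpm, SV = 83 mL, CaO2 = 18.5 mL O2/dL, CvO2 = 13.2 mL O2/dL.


CO = HR*SV = 83*83/1000 = 6.889 L/min
a-v O2 diff = 18.5 - 13.2 = 5.3 mL/dL
VO2 = CO * (CaO2-CvO2) * 10 dL/L
VO2 = 6.889 * 5.3 * 10
VO2 = 365.1 mL/min


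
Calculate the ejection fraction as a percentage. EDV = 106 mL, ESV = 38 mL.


SV = EDV - ESV = 106 - 38 = 68 mL
EF = SV/EDV * 100 = 68/106 * 100
EF = 64.15%


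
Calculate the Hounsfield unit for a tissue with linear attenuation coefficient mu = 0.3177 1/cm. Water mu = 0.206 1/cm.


HU = ((mu_tissue - mu_water) / mu_water) * 1000
HU = ((0.3177 - 0.206) / 0.206) * 1000
HU = 542.2


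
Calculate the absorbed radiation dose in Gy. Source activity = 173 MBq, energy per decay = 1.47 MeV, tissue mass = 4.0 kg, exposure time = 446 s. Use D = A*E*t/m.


A = 173 MBq = 1.7300e+08 Bq
E = 1.47 MeV = 2.35494e-13 J
D = A*E*t/m = 1.7300e+08*2.35494e-13*446/4.0
D = 0.004543 Gy


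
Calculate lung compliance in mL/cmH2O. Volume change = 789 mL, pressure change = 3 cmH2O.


C = dV / dP
C = 789 / 3
C = 263 mL/cmH2O


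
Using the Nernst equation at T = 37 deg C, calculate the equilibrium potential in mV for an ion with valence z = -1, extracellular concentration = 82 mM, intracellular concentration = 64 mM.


E = (RT/(zF)) * ln(C_out/C_in)
T = 37 + 273.15 = 310.15 K
E = (8.314 * 310.15 / (-1 * 96485)) * ln(82/64)
E = -6.623 mV


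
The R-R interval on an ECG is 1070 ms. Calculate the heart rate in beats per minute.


HR = 60 / RR_interval(s)
RR = 1070 ms = 1.07 s
HR = 60 / 1.07 = 56.07 bpm


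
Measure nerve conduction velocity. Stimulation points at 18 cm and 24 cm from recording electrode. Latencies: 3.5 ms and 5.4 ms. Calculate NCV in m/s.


Distance = (24 - 18) / 100 = 0.06 m
dt = (5.4 - 3.5) / 1000 = 0.0019 s
NCV = dist / dt = 31.58 m/s


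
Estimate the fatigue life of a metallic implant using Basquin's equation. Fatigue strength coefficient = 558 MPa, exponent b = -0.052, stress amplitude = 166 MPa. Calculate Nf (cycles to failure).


sigma_a = sigma_f' * (2Nf)^b
2Nf = (sigma_a/sigma_f')^(1/b)
2Nf = (166/558)^(1/-0.052)
2Nf = 1.3350641e+10
Nf = 6.6753e+09


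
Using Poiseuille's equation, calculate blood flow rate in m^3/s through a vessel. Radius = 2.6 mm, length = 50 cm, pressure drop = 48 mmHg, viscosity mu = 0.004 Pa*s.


Q = pi*r^4*dP / (8*mu*L)
r = 0.0026 m, L = 0.5 m
dP = 48 mmHg = 6399.456 Pa
Q = 5.7420e-05 m^3/s


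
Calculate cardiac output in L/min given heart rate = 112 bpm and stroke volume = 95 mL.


CO = HR * SV
CO = 112 * 95 / 1000
CO = 10.64 L/min


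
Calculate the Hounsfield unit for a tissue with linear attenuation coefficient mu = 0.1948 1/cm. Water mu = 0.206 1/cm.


HU = ((mu_tissue - mu_water) / mu_water) * 1000
HU = ((0.1948 - 0.206) / 0.206) * 1000
HU = -54.37


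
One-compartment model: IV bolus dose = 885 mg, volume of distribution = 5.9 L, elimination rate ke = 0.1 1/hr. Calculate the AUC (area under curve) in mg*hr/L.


C0 = Dose/Vd = 885/5.9 = 150 mg/L
AUC = C0/ke = 150/0.1
AUC = 1500 mg*hr/L


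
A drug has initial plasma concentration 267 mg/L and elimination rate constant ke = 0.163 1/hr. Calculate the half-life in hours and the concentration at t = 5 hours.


t_half = ln(2) / ke = 0.693147 / 0.163 = 4.252 hr
C(t) = C0 * exp(-ke*t) = 267 * exp(-0.163*5)
C(5) = 118.2 mg/L


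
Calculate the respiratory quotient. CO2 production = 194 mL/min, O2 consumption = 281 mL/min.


RQ = VCO2 / VO2
RQ = 194 / 281
RQ = 0.6904


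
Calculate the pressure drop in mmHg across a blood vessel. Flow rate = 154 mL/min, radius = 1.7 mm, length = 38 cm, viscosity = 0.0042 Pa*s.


dP = 8*mu*L*Q / (pi*r^4)
Q = 154 mL/min = 2.56667e-06 m^3/s
dP = 1248.96 Pa = 1248.96 / 133.322 mmHg = 9.368 mmHg


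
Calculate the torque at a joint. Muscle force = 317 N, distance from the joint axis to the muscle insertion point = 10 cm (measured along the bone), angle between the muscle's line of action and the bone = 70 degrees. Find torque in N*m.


Torque = F * d * sin(theta)   (moment arm = d*sin(theta))
d = 10 cm = 0.1 m
Torque = 317 * 0.1 * sin(70)
Torque = 29.79 N*m


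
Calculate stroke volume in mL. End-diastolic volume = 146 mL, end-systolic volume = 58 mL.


SV = EDV - ESV
SV = 146 - 58
SV = 88 mL


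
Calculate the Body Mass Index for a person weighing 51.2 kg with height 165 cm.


BMI = weight / height^2
height = 165 cm = 1.65 m
BMI = 51.2 / 1.65^2
BMI = 18.81 kg/m^2


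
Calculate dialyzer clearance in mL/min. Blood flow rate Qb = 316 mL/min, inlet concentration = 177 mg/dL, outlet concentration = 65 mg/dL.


K = Qb * (Cb_in - Cb_out) / Cb_in
K = 316 * (177 - 65) / 177
K = 200 mL/min


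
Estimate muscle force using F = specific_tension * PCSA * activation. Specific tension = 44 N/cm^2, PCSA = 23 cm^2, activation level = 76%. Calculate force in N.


F = sigma * PCSA * activation
F = 44 * 23 * 0.76
F = 769.1 N


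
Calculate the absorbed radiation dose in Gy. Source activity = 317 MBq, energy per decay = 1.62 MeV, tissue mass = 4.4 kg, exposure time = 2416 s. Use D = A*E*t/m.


A = 317 MBq = 3.1700e+08 Bq
E = 1.62 MeV = 2.59524e-13 J
D = A*E*t/m = 3.1700e+08*2.59524e-13*2416/4.4
D = 0.04517 Gy


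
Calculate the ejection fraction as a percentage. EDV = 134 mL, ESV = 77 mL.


SV = EDV - ESV = 134 - 77 = 57 mL
EF = SV/EDV * 100 = 57/134 * 100
EF = 42.54%


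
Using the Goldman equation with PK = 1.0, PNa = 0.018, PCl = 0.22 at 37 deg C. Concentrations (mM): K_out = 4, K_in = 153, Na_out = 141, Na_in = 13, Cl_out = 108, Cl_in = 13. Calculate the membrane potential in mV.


Vm = (RT/F)*ln((PK*Ko + PNa*Nao + PCl*Cli)/(PK*Ki + PNa*Nai + PCl*Clo))
Numer = 9.398, Denom = 176.994
Vm = -78.46 mV


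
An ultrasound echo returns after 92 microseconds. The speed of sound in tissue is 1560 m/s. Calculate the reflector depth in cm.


depth = c * t / 2
t = 92 us = 9.2000e-05 s
depth = 1560 * 9.2000e-05 / 2
depth = 0.07176 m = 7.176 cm


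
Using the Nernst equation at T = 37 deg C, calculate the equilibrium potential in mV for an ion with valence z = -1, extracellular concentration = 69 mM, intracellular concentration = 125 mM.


E = (RT/(zF)) * ln(C_out/C_in)
T = 37 + 273.15 = 310.15 K
E = (8.314 * 310.15 / (-1 * 96485)) * ln(69/125)
E = 15.88 mV


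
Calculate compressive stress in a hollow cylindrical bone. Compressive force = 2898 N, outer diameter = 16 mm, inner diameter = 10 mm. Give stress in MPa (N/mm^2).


A = pi*(r_o^2 - r_i^2)
r_o = 8 mm, r_i = 5 mm
A = 122.522 mm^2
sigma = F/A = 2898 / 122.522
sigma = 23.65 MPa


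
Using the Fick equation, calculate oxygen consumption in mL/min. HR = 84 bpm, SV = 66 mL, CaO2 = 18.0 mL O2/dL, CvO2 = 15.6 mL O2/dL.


CO = HR*SV = 84*66/1000 = 5.544 L/min
a-v O2 diff = 18.0 - 15.6 = 2.4 mL/dL
VO2 = CO * (CaO2-CvO2) * 10 dL/L
VO2 = 5.544 * 2.4 * 10
VO2 = 133.1 mL/min


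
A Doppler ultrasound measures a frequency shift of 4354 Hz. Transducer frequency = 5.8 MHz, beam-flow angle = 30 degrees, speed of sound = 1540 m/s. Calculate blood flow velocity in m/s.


v = fd * c / (2 * f0 * cos(theta))
v = 4354 * 1540 / (2 * 5.8000e+06 * cos(30))
v = 0.6675 m/s


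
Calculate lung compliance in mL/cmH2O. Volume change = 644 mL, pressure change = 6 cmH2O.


C = dV / dP
C = 644 / 6
C = 107.3 mL/cmH2O


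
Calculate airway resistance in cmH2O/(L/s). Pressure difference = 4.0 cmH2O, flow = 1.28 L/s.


R = dP / flow
R = 4.0 / 1.28
R = 3.125 cmH2O/(L/s)


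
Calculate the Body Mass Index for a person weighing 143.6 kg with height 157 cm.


BMI = weight / height^2
height = 157 cm = 1.57 m
BMI = 143.6 / 1.57^2
BMI = 58.26 kg/m^2


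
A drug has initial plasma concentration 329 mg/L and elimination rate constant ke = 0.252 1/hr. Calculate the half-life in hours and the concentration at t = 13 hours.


t_half = ln(2) / ke = 0.693147 / 0.252 = 2.751 hr
C(t) = C0 * exp(-ke*t) = 329 * exp(-0.252*13)
C(13) = 12.43 mg/L


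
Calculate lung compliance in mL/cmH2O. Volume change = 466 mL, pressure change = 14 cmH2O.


C = dV / dP
C = 466 / 14
C = 33.29 mL/cmH2O


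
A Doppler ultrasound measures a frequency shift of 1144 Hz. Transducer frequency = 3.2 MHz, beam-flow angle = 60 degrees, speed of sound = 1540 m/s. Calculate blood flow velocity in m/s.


v = fd * c / (2 * f0 * cos(theta))
v = 1144 * 1540 / (2 * 3.2000e+06 * cos(60))
v = 0.5505 m/s


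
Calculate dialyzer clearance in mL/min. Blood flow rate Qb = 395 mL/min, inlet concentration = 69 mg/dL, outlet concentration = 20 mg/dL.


K = Qb * (Cb_in - Cb_out) / Cb_in
K = 395 * (69 - 20) / 69
K = 280.5 mL/min


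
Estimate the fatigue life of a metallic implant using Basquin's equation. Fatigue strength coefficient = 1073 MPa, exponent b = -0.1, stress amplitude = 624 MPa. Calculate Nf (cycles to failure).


sigma_a = sigma_f' * (2Nf)^b
2Nf = (sigma_a/sigma_f')^(1/b)
2Nf = (624/1073)^(1/-0.1)
2Nf = 226.02232
Nf = 113


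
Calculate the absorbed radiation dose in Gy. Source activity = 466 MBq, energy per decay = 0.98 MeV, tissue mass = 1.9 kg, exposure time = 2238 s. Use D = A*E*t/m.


A = 466 MBq = 4.6600e+08 Bq
E = 0.98 MeV = 1.56996e-13 J
D = A*E*t/m = 4.6600e+08*1.56996e-13*2238/1.9
D = 0.08617 Gy


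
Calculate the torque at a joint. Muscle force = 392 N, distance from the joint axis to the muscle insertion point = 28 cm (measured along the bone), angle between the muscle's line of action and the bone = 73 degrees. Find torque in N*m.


Torque = F * d * sin(theta)   (moment arm = d*sin(theta))
d = 28 cm = 0.28 m
Torque = 392 * 0.28 * sin(73)
Torque = 105 N*m


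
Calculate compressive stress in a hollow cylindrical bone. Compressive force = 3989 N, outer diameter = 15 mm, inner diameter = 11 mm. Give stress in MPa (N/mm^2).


A = pi*(r_o^2 - r_i^2)
r_o = 7.5 mm, r_i = 5.5 mm
A = 81.6814 mm^2
sigma = F/A = 3989 / 81.6814
sigma = 48.84 MPa


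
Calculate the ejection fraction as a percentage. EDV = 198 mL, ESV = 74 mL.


SV = EDV - ESV = 198 - 74 = 124 mL
EF = SV/EDV * 100 = 124/198 * 100
EF = 62.63%


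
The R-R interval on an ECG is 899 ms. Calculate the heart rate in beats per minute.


HR = 60 / RR_interval(s)
RR = 899 ms = 0.899 s
HR = 60 / 0.899 = 66.74 bpm


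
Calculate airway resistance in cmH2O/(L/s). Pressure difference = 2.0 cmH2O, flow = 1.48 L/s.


R = dP / flow
R = 2.0 / 1.48
R = 1.351 cmH2O/(L/s)


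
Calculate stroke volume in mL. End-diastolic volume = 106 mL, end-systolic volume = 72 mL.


SV = EDV - ESV
SV = 106 - 72
SV = 34 mL


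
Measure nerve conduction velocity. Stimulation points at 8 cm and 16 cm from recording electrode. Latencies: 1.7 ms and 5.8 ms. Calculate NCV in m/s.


Distance = (16 - 8) / 100 = 0.08 m
dt = (5.8 - 1.7) / 1000 = 0.0041 s
NCV = dist / dt = 19.51 m/s


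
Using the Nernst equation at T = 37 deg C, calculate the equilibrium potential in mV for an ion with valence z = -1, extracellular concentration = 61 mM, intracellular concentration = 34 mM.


E = (RT/(zF)) * ln(C_out/C_in)
T = 37 + 273.15 = 310.15 K
E = (8.314 * 310.15 / (-1 * 96485)) * ln(61/34)
E = -15.62 mV


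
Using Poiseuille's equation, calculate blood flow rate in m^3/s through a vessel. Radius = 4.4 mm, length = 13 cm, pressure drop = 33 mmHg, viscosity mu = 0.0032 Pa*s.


Q = pi*r^4*dP / (8*mu*L)
r = 0.0044 m, L = 0.13 m
dP = 33 mmHg = 4399.626 Pa
Q = 0.001557 m^3/s


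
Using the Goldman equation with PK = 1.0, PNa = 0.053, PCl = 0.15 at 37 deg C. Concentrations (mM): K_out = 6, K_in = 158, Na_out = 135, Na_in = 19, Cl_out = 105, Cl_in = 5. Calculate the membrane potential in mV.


Vm = (RT/F)*ln((PK*Ko + PNa*Nao + PCl*Cli)/(PK*Ki + PNa*Nai + PCl*Clo))
Numer = 13.905, Denom = 174.757
Vm = -67.65 mV


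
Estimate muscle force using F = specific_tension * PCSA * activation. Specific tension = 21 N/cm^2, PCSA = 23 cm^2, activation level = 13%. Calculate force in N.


F = sigma * PCSA * activation
F = 21 * 23 * 0.13
F = 62.79 N


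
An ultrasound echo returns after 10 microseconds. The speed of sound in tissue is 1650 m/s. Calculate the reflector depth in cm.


depth = c * t / 2
t = 10 us = 1.0000e-05 s
depth = 1650 * 1.0000e-05 / 2
depth = 0.00825 m = 0.825 cm


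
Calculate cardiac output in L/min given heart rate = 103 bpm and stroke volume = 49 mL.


CO = HR * SV
CO = 103 * 49 / 1000
CO = 5.047 L/min


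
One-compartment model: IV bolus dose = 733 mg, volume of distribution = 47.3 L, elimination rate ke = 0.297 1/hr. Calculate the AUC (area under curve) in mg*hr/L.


C0 = Dose/Vd = 733/47.3 = 15.4968 mg/L
AUC = C0/ke = 15.4968/0.297
AUC = 52.18 mg*hr/L


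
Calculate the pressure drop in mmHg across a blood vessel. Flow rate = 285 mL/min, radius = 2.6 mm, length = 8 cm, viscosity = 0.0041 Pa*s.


dP = 8*mu*L*Q / (pi*r^4)
Q = 285 mL/min = 4.75e-06 m^3/s
dP = 86.8189 Pa = 86.8189 / 133.322 mmHg = 0.6512 mmHg


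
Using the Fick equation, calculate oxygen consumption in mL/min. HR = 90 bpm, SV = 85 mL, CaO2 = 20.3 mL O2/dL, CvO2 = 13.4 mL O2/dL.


CO = HR*SV = 90*85/1000 = 7.65 L/min
a-v O2 diff = 20.3 - 13.4 = 6.9 mL/dL
VO2 = CO * (CaO2-CvO2) * 10 dL/L
VO2 = 7.65 * 6.9 * 10
VO2 = 527.9 mL/min


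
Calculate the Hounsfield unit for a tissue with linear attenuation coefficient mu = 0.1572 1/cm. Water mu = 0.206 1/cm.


HU = ((mu_tissue - mu_water) / mu_water) * 1000
HU = ((0.1572 - 0.206) / 0.206) * 1000
HU = -236.9


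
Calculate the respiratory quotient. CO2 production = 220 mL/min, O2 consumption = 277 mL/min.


RQ = VCO2 / VO2
RQ = 220 / 277
RQ = 0.7942


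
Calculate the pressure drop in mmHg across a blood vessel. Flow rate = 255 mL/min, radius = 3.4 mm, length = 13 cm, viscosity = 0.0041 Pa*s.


dP = 8*mu*L*Q / (pi*r^4)
Q = 255 mL/min = 4.25e-06 m^3/s
dP = 43.1659 Pa = 43.1659 / 133.322 mmHg = 0.3238 mmHg


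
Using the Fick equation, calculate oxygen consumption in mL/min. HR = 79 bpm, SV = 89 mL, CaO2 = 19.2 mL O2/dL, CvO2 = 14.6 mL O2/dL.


CO = HR*SV = 79*89/1000 = 7.031 L/min
a-v O2 diff = 19.2 - 14.6 = 4.6 mL/dL
VO2 = CO * (CaO2-CvO2) * 10 dL/L
VO2 = 7.031 * 4.6 * 10
VO2 = 323.4 mL/min


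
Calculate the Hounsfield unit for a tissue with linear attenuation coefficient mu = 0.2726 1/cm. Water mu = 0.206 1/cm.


HU = ((mu_tissue - mu_water) / mu_water) * 1000
HU = ((0.2726 - 0.206) / 0.206) * 1000
HU = 323.3


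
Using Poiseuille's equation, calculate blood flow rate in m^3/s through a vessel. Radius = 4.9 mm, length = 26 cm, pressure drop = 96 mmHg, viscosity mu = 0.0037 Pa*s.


Q = pi*r^4*dP / (8*mu*L)
r = 0.0049 m, L = 0.26 m
dP = 96 mmHg = 12798.912 Pa
Q = 0.003012 m^3/s


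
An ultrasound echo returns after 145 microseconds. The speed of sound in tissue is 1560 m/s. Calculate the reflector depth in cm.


depth = c * t / 2
t = 145 us = 1.4500e-04 s
depth = 1560 * 1.4500e-04 / 2
depth = 0.1131 m = 11.31 cm


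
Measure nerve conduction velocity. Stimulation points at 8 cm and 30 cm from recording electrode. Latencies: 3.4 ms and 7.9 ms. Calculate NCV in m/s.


Distance = (30 - 8) / 100 = 0.22 m
dt = (7.9 - 3.4) / 1000 = 0.0045 s
NCV = dist / dt = 48.89 m/s


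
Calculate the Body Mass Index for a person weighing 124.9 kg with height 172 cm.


BMI = weight / height^2
height = 172 cm = 1.72 m
BMI = 124.9 / 1.72^2
BMI = 42.22 kg/m^2


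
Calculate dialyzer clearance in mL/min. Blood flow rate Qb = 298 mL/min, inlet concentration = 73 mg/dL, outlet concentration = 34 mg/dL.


K = Qb * (Cb_in - Cb_out) / Cb_in
K = 298 * (73 - 34) / 73
K = 159.2 mL/min


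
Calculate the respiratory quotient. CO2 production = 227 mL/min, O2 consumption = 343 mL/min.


RQ = VCO2 / VO2
RQ = 227 / 343
RQ = 0.6618


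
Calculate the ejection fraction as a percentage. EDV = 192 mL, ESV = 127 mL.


SV = EDV - ESV = 192 - 127 = 65 mL
EF = SV/EDV * 100 = 65/192 * 100
EF = 33.85%


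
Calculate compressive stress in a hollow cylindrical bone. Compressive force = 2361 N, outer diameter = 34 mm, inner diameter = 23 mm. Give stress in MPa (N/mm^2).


A = pi*(r_o^2 - r_i^2)
r_o = 17 mm, r_i = 11.5 mm
A = 492.445 mm^2
sigma = F/A = 2361 / 492.445
sigma = 4.794 MPa


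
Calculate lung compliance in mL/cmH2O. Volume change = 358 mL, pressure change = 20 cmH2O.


C = dV / dP
C = 358 / 20
C = 17.9 mL/cmH2O


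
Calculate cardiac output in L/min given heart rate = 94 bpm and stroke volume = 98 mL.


CO = HR * SV
CO = 94 * 98 / 1000
CO = 9.212 L/min


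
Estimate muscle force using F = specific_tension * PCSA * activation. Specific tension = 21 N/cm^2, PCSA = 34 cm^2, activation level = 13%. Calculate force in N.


F = sigma * PCSA * activation
F = 21 * 34 * 0.13
F = 92.82 N


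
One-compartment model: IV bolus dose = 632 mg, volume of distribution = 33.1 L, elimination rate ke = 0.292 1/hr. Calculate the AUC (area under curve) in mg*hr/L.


C0 = Dose/Vd = 632/33.1 = 19.0937 mg/L
AUC = C0/ke = 19.0937/0.292
AUC = 65.39 mg*hr/L


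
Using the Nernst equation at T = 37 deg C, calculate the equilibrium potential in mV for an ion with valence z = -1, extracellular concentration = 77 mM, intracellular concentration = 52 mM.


E = (RT/(zF)) * ln(C_out/C_in)
T = 37 + 273.15 = 310.15 K
E = (8.314 * 310.15 / (-1 * 96485)) * ln(77/52)
E = -10.49 mV


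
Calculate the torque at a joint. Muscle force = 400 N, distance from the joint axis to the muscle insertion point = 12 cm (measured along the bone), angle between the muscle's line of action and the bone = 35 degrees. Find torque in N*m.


Torque = F * d * sin(theta)   (moment arm = d*sin(theta))
d = 12 cm = 0.12 m
Torque = 400 * 0.12 * sin(35)
Torque = 27.53 N*m


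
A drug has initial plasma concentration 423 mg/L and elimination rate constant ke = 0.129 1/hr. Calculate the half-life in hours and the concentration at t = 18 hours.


t_half = ln(2) / ke = 0.693147 / 0.129 = 5.373 hr
C(t) = C0 * exp(-ke*t) = 423 * exp(-0.129*18)
C(18) = 41.49 mg/L


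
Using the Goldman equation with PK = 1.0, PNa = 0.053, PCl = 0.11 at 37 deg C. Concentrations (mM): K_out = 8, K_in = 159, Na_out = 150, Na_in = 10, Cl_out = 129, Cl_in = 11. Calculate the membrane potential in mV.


Vm = (RT/F)*ln((PK*Ko + PNa*Nao + PCl*Cli)/(PK*Ki + PNa*Nai + PCl*Clo))
Numer = 17.16, Denom = 173.72
Vm = -61.87 mV


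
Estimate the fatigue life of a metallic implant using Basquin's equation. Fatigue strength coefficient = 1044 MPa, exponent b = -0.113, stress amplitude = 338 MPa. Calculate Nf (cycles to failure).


sigma_a = sigma_f' * (2Nf)^b
2Nf = (sigma_a/sigma_f')^(1/b)
2Nf = (338/1044)^(1/-0.113)
2Nf = 21595.83
Nf = 1.08e+04


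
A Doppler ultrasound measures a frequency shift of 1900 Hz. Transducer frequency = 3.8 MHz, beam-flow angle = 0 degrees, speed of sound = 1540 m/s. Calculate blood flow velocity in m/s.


v = fd * c / (2 * f0 * cos(theta))
v = 1900 * 1540 / (2 * 3.8000e+06 * cos(0))
v = 0.385 m/s


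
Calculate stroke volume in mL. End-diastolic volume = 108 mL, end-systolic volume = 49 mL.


SV = EDV - ESV
SV = 108 - 49
SV = 59 mL


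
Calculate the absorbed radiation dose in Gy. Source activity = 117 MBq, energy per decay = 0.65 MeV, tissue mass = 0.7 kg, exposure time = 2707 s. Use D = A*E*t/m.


A = 117 MBq = 1.1700e+08 Bq
E = 0.65 MeV = 1.0413e-13 J
D = A*E*t/m = 1.1700e+08*1.0413e-13*2707/0.7
D = 0.04711 Gy


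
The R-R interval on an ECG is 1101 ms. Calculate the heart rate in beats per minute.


HR = 60 / RR_interval(s)
RR = 1101 ms = 1.101 s
HR = 60 / 1.101 = 54.5 bpm


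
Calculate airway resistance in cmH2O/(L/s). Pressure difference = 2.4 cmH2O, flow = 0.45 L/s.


R = dP / flow
R = 2.4 / 0.45
R = 5.333 cmH2O/(L/s)


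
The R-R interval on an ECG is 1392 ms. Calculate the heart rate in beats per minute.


HR = 60 / RR_interval(s)
RR = 1392 ms = 1.392 s
HR = 60 / 1.392 = 43.1 bpm


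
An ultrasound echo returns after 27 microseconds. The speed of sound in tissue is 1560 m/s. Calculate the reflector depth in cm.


depth = c * t / 2
t = 27 us = 2.7000e-05 s
depth = 1560 * 2.7000e-05 / 2
depth = 0.02106 m = 2.106 cm


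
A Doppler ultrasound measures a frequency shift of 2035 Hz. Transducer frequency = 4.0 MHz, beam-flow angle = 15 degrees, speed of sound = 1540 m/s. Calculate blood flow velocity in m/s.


v = fd * c / (2 * f0 * cos(theta))
v = 2035 * 1540 / (2 * 4.0000e+06 * cos(15))
v = 0.4056 m/s


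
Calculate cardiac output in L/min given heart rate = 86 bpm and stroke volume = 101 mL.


CO = HR * SV
CO = 86 * 101 / 1000
CO = 8.686 L/min


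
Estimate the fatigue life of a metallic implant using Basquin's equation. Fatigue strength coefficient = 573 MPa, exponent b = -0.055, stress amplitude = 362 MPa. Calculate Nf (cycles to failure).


sigma_a = sigma_f' * (2Nf)^b
2Nf = (sigma_a/sigma_f')^(1/b)
2Nf = (362/573)^(1/-0.055)
2Nf = 4229.5274
Nf = 2115


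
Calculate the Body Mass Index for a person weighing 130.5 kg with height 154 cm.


BMI = weight / height^2
height = 154 cm = 1.54 m
BMI = 130.5 / 1.54^2
BMI = 55.03 kg/m^2


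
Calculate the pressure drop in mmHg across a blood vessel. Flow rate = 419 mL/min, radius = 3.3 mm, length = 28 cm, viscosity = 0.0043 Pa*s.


dP = 8*mu*L*Q / (pi*r^4)
Q = 419 mL/min = 6.98333e-06 m^3/s
dP = 180.54 Pa = 180.54 / 133.322 mmHg = 1.354 mmHg


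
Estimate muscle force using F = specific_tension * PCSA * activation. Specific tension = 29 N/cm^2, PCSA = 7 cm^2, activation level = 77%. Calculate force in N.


F = sigma * PCSA * activation
F = 29 * 7 * 0.77
F = 156.3 N


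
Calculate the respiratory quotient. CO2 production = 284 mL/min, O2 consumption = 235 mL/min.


RQ = VCO2 / VO2
RQ = 284 / 235
RQ = 1.209


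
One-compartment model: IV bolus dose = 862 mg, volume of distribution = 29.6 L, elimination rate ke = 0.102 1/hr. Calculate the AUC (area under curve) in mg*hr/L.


C0 = Dose/Vd = 862/29.6 = 29.1216 mg/L
AUC = C0/ke = 29.1216/0.102
AUC = 285.5 mg*hr/L


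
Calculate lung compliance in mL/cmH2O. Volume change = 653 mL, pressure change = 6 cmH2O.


C = dV / dP
C = 653 / 6
C = 108.8 mL/cmH2O


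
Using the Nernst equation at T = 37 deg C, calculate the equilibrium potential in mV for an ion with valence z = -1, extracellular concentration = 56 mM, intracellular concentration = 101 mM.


E = (RT/(zF)) * ln(C_out/C_in)
T = 37 + 273.15 = 310.15 K
E = (8.314 * 310.15 / (-1 * 96485)) * ln(56/101)
E = 15.76 mV


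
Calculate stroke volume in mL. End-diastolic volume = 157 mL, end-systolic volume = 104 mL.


SV = EDV - ESV
SV = 157 - 104
SV = 53 mL


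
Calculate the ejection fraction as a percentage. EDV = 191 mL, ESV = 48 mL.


SV = EDV - ESV = 191 - 48 = 143 mL
EF = SV/EDV * 100 = 143/191 * 100
EF = 74.87%


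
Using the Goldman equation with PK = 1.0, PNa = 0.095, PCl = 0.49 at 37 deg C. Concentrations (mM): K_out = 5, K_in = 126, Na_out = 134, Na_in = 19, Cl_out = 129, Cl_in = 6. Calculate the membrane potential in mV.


Vm = (RT/F)*ln((PK*Ko + PNa*Nao + PCl*Cli)/(PK*Ki + PNa*Nai + PCl*Clo))
Numer = 20.67, Denom = 191.015
Vm = -59.43 mV


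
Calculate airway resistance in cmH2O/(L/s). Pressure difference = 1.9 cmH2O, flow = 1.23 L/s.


R = dP / flow
R = 1.9 / 1.23
R = 1.545 cmH2O/(L/s)


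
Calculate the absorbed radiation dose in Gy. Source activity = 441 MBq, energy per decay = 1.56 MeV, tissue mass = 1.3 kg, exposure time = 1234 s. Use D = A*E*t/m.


A = 441 MBq = 4.4100e+08 Bq
E = 1.56 MeV = 2.49912e-13 J
D = A*E*t/m = 4.4100e+08*2.49912e-13*1234/1.3
D = 0.1046 Gy


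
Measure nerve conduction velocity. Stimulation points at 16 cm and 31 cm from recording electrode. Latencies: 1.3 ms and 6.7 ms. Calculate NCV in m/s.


Distance = (31 - 16) / 100 = 0.15 m
dt = (6.7 - 1.3) / 1000 = 0.0054 s
NCV = dist / dt = 27.78 m/s


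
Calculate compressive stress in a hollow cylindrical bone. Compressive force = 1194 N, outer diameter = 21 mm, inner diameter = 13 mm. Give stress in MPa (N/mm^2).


A = pi*(r_o^2 - r_i^2)
r_o = 10.5 mm, r_i = 6.5 mm
A = 213.628 mm^2
sigma = F/A = 1194 / 213.628
sigma = 5.589 MPa


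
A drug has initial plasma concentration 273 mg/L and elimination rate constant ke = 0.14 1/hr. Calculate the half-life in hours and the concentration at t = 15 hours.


t_half = ln(2) / ke = 0.693147 / 0.14 = 4.951 hr
C(t) = C0 * exp(-ke*t) = 273 * exp(-0.14*15)
C(15) = 33.43 mg/L


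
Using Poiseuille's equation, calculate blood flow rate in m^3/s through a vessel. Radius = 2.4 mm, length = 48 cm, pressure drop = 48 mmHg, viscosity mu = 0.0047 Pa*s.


Q = pi*r^4*dP / (8*mu*L)
r = 0.0024 m, L = 0.48 m
dP = 48 mmHg = 6399.456 Pa
Q = 3.6958e-05 m^3/s


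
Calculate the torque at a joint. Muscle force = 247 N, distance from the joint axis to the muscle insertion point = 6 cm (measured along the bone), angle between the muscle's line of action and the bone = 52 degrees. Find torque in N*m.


Torque = F * d * sin(theta)   (moment arm = d*sin(theta))
d = 6 cm = 0.06 m
Torque = 247 * 0.06 * sin(52)
Torque = 11.68 N*m


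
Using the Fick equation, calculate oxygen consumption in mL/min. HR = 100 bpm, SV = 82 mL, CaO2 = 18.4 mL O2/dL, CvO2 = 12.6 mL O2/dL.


CO = HR*SV = 100*82/1000 = 8.2 L/min
a-v O2 diff = 18.4 - 12.6 = 5.8 mL/dL
VO2 = CO * (CaO2-CvO2) * 10 dL/L
VO2 = 8.2 * 5.8 * 10
VO2 = 475.6 mL/min


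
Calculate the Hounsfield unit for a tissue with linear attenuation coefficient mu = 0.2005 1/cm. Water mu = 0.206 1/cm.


HU = ((mu_tissue - mu_water) / mu_water) * 1000
HU = ((0.2005 - 0.206) / 0.206) * 1000
HU = -26.7


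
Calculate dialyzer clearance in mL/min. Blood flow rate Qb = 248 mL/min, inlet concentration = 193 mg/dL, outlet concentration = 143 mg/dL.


K = Qb * (Cb_in - Cb_out) / Cb_in
K = 248 * (193 - 143) / 193
K = 64.25 mL/min


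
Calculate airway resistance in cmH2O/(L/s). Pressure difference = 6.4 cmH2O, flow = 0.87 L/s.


R = dP / flow
R = 6.4 / 0.87
R = 7.356 cmH2O/(L/s)


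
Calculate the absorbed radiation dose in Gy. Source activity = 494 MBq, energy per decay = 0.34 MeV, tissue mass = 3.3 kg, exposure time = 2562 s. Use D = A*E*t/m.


A = 494 MBq = 4.9400e+08 Bq
E = 0.34 MeV = 5.4468e-14 J
D = A*E*t/m = 4.9400e+08*5.4468e-14*2562/3.3
D = 0.02089 Gy


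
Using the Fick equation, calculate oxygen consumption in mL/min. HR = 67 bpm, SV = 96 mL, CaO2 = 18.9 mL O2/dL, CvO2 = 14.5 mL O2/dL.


CO = HR*SV = 67*96/1000 = 6.432 L/min
a-v O2 diff = 18.9 - 14.5 = 4.4 mL/dL
VO2 = CO * (CaO2-CvO2) * 10 dL/L
VO2 = 6.432 * 4.4 * 10
VO2 = 283 mL/min


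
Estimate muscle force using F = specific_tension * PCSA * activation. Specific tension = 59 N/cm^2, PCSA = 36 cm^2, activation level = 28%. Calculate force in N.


F = sigma * PCSA * activation
F = 59 * 36 * 0.28
F = 594.7 N
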